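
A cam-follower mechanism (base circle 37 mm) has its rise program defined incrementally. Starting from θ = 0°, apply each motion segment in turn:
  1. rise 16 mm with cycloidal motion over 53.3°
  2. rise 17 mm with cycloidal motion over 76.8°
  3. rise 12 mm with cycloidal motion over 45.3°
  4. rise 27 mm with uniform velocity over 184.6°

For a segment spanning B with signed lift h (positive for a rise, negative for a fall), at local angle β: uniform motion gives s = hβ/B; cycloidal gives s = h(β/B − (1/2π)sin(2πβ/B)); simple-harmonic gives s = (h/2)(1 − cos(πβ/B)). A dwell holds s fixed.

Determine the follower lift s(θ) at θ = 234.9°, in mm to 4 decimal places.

seg 1 [0°–53.3°] cycloidal, h=16: full span → s += 16 → s = 16.0000
seg 2 [53.3°–130.1°] cycloidal, h=17: full span → s += 17 → s = 33.0000
seg 3 [130.1°–175.4°] cycloidal, h=12: full span → s += 12 → s = 45.0000
seg 4 [175.4°–360°] uniform, h=27: θ=234.9° here. β=59.5, B=184.6. 27·59.5/184.6 = 8.7026 → s = 53.7026

53.7026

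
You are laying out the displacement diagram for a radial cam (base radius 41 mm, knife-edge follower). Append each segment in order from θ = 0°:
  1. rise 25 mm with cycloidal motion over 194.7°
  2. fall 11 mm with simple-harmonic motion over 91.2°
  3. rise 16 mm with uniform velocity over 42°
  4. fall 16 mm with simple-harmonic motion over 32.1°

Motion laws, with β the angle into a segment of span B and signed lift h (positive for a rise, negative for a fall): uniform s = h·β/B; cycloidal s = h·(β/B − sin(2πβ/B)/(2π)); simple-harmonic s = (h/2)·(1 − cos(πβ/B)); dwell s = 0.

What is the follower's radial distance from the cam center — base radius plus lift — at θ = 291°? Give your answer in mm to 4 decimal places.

seg 1 [0°–194.7°] cycloidal, h=25: full span → s += 25 → s = 25.0000
seg 2 [194.7°–285.9°] simple-harmonic, h=-11: full span → s += -11 → s = 14.0000
seg 3 [285.9°–327.9°] uniform, h=16: θ=291° here. β=5.1, B=42. 16·5.1/42 = 1.9429 → s = 15.9429
radial distance = base radius + s = 41 + 15.9429 = 56.9429

56.9429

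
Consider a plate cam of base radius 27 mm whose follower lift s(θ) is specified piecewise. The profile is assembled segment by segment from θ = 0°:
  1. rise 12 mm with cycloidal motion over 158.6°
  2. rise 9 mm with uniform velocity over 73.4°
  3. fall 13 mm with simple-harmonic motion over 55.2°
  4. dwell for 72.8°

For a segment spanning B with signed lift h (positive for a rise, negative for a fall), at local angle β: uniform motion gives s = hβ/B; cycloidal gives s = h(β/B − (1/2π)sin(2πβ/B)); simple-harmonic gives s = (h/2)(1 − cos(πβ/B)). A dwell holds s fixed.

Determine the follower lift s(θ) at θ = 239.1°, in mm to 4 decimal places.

seg 1 [0°–158.6°] cycloidal, h=12: full span → s += 12 → s = 12.0000
seg 2 [158.6°–232°] uniform, h=9: full span → s += 9 → s = 21.0000
seg 3 [232°–287.2°] simple-harmonic, h=-13: θ=239.1° here. β=7.1, B=55.2. -13/2·(1 − cos(π·0.1286)) = -0.5235 → s = 20.4765

20.4765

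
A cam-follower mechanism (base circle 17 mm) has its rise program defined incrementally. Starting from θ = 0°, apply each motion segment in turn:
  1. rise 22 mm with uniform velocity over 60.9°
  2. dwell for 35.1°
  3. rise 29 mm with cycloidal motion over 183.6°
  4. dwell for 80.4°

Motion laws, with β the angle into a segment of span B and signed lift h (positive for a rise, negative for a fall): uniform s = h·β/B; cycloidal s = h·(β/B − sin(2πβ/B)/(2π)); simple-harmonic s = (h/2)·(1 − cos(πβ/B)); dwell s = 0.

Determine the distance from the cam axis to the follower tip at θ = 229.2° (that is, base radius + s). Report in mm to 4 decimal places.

seg 1 [0°–60.9°] uniform, h=22: full span → s += 22 → s = 22.0000
seg 2 [60.9°–96°] dwell: s stays 22.0000
seg 3 [96°–279.6°] cycloidal, h=29: θ=229.2° here. β=133.2, B=183.6. 29·(0.7255 − sin(2π·0.7255)/(2π)) = 25.6001 → s = 47.6001
radial distance = base radius + s = 17 + 47.6001 = 64.6001

64.6001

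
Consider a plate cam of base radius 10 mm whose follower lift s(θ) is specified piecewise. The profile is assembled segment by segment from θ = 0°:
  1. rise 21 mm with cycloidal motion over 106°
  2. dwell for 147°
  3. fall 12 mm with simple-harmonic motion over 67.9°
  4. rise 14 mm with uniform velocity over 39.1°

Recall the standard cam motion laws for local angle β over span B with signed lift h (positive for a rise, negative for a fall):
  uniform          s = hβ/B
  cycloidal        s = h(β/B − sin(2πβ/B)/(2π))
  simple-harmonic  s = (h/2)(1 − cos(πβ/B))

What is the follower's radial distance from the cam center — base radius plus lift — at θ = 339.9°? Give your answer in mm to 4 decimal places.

seg 1 [0°–106°] cycloidal, h=21: full span → s += 21 → s = 21.0000
seg 2 [106°–253°] dwell: s stays 21.0000
seg 3 [253°–320.9°] simple-harmonic, h=-12: full span → s += -12 → s = 9.0000
seg 4 [320.9°–360°] uniform, h=14: θ=339.9° here. β=19, B=39.1. 14·19/39.1 = 6.8031 → s = 15.8031
radial distance = base radius + s = 10 + 15.8031 = 25.8031

25.8031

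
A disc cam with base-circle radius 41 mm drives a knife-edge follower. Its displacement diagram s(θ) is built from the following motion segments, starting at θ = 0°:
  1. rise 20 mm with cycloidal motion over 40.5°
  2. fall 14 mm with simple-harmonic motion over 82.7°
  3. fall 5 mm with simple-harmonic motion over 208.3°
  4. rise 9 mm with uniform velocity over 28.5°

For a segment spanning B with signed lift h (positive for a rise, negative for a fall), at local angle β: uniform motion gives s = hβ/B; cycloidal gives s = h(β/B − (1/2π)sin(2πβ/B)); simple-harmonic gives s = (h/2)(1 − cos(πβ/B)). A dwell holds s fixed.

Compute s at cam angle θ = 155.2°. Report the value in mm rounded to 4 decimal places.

seg 1 [0°–40.5°] cycloidal, h=20: full span → s += 20 → s = 20.0000
seg 2 [40.5°–123.2°] simple-harmonic, h=-14: full span → s += -14 → s = 6.0000
seg 3 [123.2°–331.5°] simple-harmonic, h=-5: θ=155.2° here. β=32, B=208.3. -5/2·(1 − cos(π·0.1536)) = -0.2856 → s = 5.7144

5.7144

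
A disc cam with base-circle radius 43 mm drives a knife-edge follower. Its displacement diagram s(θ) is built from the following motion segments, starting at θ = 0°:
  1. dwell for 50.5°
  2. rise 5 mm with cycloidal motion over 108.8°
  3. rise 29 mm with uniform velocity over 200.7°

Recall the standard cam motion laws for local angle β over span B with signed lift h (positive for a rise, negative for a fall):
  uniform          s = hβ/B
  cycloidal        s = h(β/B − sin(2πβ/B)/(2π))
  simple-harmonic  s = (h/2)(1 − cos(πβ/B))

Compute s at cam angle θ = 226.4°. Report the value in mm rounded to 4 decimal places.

seg 1 [0°–50.5°] dwell: s stays 0.0000
seg 2 [50.5°–159.3°] cycloidal, h=5: full span → s += 5 → s = 5.0000
seg 3 [159.3°–360°] uniform, h=29: θ=226.4° here. β=67.1, B=200.7. 29·67.1/200.7 = 9.6956 → s = 14.6956

14.6956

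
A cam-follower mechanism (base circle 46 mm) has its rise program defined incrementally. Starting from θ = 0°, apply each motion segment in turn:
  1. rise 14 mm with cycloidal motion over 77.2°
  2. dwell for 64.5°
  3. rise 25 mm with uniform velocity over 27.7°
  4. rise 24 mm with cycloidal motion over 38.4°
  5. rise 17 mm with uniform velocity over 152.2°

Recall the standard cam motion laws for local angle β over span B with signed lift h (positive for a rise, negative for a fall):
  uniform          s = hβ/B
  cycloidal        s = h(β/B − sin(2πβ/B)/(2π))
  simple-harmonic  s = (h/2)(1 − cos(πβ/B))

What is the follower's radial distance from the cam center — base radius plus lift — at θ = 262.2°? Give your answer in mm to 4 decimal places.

seg 1 [0°–77.2°] cycloidal, h=14: full span → s += 14 → s = 14.0000
seg 2 [77.2°–141.7°] dwell: s stays 14.0000
seg 3 [141.7°–169.4°] uniform, h=25: full span → s += 25 → s = 39.0000
seg 4 [169.4°–207.8°] cycloidal, h=24: full span → s += 24 → s = 63.0000
seg 5 [207.8°–360°] uniform, h=17: θ=262.2° here. β=54.4, B=152.2. 17·54.4/152.2 = 6.0762 → s = 69.0762
radial distance = base radius + s = 46 + 69.0762 = 115.0762

115.0762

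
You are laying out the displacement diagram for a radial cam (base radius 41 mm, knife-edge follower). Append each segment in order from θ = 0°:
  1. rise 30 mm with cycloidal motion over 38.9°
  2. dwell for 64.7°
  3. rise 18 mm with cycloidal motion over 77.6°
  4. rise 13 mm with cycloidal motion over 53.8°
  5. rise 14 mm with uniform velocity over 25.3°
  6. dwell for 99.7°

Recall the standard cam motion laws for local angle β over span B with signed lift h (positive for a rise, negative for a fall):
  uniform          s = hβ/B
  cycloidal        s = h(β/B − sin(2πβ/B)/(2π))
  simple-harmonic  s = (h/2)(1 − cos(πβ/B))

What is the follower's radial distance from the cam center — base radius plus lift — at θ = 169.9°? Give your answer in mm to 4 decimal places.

seg 1 [0°–38.9°] cycloidal, h=30: full span → s += 30 → s = 30.0000
seg 2 [38.9°–103.6°] dwell: s stays 30.0000
seg 3 [103.6°–181.2°] cycloidal, h=18: θ=169.9° here. β=66.3, B=77.6. 18·(0.8544 − sin(2π·0.8544)/(2π)) = 17.6493 → s = 47.6493
radial distance = base radius + s = 41 + 47.6493 = 88.6493

88.6493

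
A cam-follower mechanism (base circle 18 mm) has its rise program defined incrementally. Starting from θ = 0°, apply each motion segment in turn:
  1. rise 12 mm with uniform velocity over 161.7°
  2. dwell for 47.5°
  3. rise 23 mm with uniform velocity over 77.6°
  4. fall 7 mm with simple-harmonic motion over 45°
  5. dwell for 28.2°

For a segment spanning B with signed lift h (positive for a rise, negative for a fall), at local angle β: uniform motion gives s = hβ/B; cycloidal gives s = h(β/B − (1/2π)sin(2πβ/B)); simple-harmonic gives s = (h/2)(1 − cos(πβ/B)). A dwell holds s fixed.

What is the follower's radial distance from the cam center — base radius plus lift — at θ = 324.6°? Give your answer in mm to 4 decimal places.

seg 1 [0°–161.7°] uniform, h=12: full span → s += 12 → s = 12.0000
seg 2 [161.7°–209.2°] dwell: s stays 12.0000
seg 3 [209.2°–286.8°] uniform, h=23: full span → s += 23 → s = 35.0000
seg 4 [286.8°–331.8°] simple-harmonic, h=-7: θ=324.6° here. β=37.8, B=45. -7/2·(1 − cos(π·0.8400)) = -6.5671 → s = 28.4329
radial distance = base radius + s = 18 + 28.4329 = 46.4329

46.4329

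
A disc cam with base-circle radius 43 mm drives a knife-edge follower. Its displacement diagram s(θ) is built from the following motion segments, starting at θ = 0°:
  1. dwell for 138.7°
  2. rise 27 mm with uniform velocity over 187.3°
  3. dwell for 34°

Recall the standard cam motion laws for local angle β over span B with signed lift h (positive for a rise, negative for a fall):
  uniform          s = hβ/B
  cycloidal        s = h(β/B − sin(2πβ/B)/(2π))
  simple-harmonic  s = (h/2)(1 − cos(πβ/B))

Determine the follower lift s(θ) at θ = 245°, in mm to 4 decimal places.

seg 1 [0°–138.7°] dwell: s stays 0.0000
seg 2 [138.7°–326°] uniform, h=27: θ=245° here. β=106.3, B=187.3. 27·106.3/187.3 = 15.3235 → s = 15.3235

15.3235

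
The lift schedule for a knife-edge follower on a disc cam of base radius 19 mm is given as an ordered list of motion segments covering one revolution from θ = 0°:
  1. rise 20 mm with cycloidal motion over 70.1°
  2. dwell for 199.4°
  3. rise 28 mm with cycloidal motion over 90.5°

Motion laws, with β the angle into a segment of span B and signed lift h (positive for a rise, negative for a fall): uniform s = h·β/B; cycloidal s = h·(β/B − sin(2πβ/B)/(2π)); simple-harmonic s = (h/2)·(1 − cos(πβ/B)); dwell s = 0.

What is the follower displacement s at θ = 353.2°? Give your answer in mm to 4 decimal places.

seg 1 [0°–70.1°] cycloidal, h=20: full span → s += 20 → s = 20.0000
seg 2 [70.1°–269.5°] dwell: s stays 20.0000
seg 3 [269.5°–360°] cycloidal, h=28: θ=353.2° here. β=83.7, B=90.5. 28·(0.9249 − sin(2π·0.9249)/(2π)) = 27.9227 → s = 47.9227

47.9227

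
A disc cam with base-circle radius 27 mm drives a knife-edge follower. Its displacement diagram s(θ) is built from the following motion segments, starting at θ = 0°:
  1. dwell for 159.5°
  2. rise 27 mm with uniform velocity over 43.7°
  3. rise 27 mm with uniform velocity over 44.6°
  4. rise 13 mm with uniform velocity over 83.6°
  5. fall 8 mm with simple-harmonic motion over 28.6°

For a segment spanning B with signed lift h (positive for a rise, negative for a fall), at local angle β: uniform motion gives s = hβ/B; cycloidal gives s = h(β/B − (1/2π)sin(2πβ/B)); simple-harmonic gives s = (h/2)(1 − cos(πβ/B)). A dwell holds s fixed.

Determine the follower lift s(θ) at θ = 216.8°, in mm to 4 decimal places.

seg 1 [0°–159.5°] dwell: s stays 0.0000
seg 2 [159.5°–203.2°] uniform, h=27: full span → s += 27 → s = 27.0000
seg 3 [203.2°–247.8°] uniform, h=27: θ=216.8° here. β=13.6, B=44.6. 27·13.6/44.6 = 8.2332 → s = 35.2332

35.2332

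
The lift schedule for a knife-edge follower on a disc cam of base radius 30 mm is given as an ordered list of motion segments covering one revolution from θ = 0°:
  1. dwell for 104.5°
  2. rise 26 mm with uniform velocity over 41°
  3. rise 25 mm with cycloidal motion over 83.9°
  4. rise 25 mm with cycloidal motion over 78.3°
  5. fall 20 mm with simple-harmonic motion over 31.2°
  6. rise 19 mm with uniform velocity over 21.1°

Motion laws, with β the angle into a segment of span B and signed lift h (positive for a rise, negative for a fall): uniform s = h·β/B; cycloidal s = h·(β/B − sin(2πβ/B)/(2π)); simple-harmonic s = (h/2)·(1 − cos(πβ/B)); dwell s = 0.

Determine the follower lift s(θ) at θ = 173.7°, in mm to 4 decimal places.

seg 1 [0°–104.5°] dwell: s stays 0.0000
seg 2 [104.5°–145.5°] uniform, h=26: full span → s += 26 → s = 26.0000
seg 3 [145.5°–229.4°] cycloidal, h=25: θ=173.7° here. β=28.2, B=83.9. 25·(0.3361 − sin(2π·0.3361)/(2π)) = 4.9923 → s = 30.9923

30.9923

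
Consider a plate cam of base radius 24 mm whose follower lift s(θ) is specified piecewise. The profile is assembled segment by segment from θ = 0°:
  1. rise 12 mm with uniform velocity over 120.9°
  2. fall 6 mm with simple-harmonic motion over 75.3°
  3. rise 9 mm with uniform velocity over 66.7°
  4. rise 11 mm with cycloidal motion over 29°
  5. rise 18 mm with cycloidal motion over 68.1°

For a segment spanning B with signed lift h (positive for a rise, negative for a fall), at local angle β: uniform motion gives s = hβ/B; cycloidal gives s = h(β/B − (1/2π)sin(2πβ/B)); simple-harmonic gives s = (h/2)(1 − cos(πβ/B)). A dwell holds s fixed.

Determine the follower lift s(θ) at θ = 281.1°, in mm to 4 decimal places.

seg 1 [0°–120.9°] uniform, h=12: full span → s += 12 → s = 12.0000
seg 2 [120.9°–196.2°] simple-harmonic, h=-6: full span → s += -6 → s = 6.0000
seg 3 [196.2°–262.9°] uniform, h=9: full span → s += 9 → s = 15.0000
seg 4 [262.9°–291.9°] cycloidal, h=11: θ=281.1° here. β=18.2, B=29. 11·(0.6276 − sin(2π·0.6276)/(2π)) = 8.1613 → s = 23.1613

23.1613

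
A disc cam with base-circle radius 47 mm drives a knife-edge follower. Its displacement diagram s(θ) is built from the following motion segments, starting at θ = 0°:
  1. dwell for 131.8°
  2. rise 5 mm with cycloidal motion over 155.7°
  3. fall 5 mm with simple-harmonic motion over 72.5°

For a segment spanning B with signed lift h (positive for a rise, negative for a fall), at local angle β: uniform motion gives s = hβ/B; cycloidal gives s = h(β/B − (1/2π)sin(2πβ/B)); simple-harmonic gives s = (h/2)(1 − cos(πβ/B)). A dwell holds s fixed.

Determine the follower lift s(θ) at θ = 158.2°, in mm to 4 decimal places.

seg 1 [0°–131.8°] dwell: s stays 0.0000
seg 2 [131.8°–287.5°] cycloidal, h=5: θ=158.2° here. β=26.4, B=155.7. 5·(0.1696 − sin(2π·0.1696)/(2π)) = 0.1515 → s = 0.1515

0.1515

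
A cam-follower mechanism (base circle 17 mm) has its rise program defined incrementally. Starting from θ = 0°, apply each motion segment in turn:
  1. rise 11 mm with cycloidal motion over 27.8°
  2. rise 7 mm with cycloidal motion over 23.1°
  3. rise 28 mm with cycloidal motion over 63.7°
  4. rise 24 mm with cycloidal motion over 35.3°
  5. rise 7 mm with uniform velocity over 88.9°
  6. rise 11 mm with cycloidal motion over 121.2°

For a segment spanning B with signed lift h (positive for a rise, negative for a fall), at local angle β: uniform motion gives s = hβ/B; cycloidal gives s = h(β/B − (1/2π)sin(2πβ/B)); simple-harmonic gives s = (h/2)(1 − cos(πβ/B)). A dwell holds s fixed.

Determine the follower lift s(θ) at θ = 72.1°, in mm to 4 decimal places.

seg 1 [0°–27.8°] cycloidal, h=11: full span → s += 11 → s = 11.0000
seg 2 [27.8°–50.9°] cycloidal, h=7: full span → s += 7 → s = 18.0000
seg 3 [50.9°–114.6°] cycloidal, h=28: θ=72.1° here. β=21.2, B=63.7. 28·(0.3328 − sin(2π·0.3328)/(2π)) = 5.4521 → s = 23.4521

23.4521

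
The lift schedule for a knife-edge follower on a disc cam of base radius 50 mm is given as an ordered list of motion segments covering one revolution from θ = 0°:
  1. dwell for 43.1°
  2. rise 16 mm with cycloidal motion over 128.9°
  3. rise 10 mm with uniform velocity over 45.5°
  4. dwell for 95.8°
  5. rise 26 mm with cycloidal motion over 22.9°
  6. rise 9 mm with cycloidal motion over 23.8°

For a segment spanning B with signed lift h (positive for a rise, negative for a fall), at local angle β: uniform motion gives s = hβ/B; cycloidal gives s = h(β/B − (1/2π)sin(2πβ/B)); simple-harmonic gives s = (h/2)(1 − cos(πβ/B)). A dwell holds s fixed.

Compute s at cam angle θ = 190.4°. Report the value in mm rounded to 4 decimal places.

seg 1 [0°–43.1°] dwell: s stays 0.0000
seg 2 [43.1°–172°] cycloidal, h=16: full span → s += 16 → s = 16.0000
seg 3 [172°–217.5°] uniform, h=10: θ=190.4° here. β=18.4, B=45.5. 10·18.4/45.5 = 4.0440 → s = 20.0440

20.0440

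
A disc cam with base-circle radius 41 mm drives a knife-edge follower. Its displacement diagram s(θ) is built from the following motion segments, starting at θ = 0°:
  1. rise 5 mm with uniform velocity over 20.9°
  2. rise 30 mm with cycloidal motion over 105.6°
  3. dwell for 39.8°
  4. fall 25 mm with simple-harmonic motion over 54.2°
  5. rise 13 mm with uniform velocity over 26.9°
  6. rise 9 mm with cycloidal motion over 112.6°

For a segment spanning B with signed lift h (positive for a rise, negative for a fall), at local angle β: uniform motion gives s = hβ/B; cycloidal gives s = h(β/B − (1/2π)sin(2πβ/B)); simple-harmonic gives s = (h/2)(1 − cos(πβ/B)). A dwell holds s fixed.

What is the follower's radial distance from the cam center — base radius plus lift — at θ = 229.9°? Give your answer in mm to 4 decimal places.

seg 1 [0°–20.9°] uniform, h=5: full span → s += 5 → s = 5.0000
seg 2 [20.9°–126.5°] cycloidal, h=30: full span → s += 30 → s = 35.0000
seg 3 [126.5°–166.3°] dwell: s stays 35.0000
seg 4 [166.3°–220.5°] simple-harmonic, h=-25: full span → s += -25 → s = 10.0000
seg 5 [220.5°–247.4°] uniform, h=13: θ=229.9° here. β=9.4, B=26.9. 13·9.4/26.9 = 4.5428 → s = 14.5428
radial distance = base radius + s = 41 + 14.5428 = 55.5428

55.5428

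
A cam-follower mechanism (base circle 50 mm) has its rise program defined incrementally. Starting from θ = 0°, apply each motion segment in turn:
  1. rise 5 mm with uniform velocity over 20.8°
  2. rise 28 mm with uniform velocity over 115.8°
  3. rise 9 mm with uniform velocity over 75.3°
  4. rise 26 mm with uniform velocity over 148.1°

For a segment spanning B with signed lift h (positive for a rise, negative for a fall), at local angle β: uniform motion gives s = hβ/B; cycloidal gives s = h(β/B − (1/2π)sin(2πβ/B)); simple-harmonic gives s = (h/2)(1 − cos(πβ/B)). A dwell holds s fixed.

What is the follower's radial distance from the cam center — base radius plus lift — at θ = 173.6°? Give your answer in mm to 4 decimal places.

seg 1 [0°–20.8°] uniform, h=5: full span → s += 5 → s = 5.0000
seg 2 [20.8°–136.6°] uniform, h=28: full span → s += 28 → s = 33.0000
seg 3 [136.6°–211.9°] uniform, h=9: θ=173.6° here. β=37, B=75.3. 9·37/75.3 = 4.4223 → s = 37.4223
radial distance = base radius + s = 50 + 37.4223 = 87.4223

87.4223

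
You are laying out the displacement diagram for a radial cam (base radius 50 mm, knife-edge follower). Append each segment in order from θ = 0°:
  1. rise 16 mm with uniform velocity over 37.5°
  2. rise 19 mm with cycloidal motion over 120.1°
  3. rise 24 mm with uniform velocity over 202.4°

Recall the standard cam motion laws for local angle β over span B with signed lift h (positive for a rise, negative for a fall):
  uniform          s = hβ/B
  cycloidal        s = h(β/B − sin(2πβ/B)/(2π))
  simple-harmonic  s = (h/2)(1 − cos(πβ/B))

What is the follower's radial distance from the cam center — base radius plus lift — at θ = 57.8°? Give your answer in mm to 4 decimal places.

seg 1 [0°–37.5°] uniform, h=16: full span → s += 16 → s = 16.0000
seg 2 [37.5°–157.6°] cycloidal, h=19: θ=57.8° here. β=20.3, B=120.1. 19·(0.1690 − sin(2π·0.1690)/(2π)) = 0.5706 → s = 16.5706
radial distance = base radius + s = 50 + 16.5706 = 66.5706

66.5706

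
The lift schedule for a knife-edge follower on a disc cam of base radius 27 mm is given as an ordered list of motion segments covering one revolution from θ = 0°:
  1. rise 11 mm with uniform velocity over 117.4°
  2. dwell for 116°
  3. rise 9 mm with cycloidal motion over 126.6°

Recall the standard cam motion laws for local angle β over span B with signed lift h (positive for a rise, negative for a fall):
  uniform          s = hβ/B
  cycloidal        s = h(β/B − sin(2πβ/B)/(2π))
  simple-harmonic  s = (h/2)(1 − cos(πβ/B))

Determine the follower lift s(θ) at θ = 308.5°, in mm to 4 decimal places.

seg 1 [0°–117.4°] uniform, h=11: full span → s += 11 → s = 11.0000
seg 2 [117.4°–233.4°] dwell: s stays 11.0000
seg 3 [233.4°–360°] cycloidal, h=9: θ=308.5° here. β=75.1, B=126.6. 9·(0.5932 − sin(2π·0.5932)/(2π)) = 6.1306 → s = 17.1306

17.1306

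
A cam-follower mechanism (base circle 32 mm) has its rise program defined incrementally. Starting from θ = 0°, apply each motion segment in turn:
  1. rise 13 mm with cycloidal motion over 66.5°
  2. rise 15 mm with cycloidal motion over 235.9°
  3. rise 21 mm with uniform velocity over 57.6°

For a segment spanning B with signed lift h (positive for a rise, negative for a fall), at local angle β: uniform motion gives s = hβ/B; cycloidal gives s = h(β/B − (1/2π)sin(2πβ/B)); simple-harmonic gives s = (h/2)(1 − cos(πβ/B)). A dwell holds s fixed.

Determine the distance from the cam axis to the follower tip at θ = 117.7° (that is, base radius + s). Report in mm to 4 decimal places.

seg 1 [0°–66.5°] cycloidal, h=13: full span → s += 13 → s = 13.0000
seg 2 [66.5°–302.4°] cycloidal, h=15: θ=117.7° here. β=51.2, B=235.9. 15·(0.2170 − sin(2π·0.2170)/(2π)) = 0.9193 → s = 13.9193
radial distance = base radius + s = 32 + 13.9193 = 45.9193

45.9193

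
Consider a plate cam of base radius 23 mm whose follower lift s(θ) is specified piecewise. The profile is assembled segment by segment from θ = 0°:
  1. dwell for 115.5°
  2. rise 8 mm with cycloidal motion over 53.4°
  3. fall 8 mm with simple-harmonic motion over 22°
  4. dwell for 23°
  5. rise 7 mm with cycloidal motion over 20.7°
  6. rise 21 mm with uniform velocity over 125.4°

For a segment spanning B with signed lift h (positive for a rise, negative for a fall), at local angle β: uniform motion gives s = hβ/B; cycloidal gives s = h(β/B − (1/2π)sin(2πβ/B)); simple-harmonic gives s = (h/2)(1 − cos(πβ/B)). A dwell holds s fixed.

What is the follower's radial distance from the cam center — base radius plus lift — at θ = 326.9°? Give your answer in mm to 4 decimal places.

seg 1 [0°–115.5°] dwell: s stays 0.0000
seg 2 [115.5°–168.9°] cycloidal, h=8: full span → s += 8 → s = 8.0000
seg 3 [168.9°–190.9°] simple-harmonic, h=-8: full span → s += -8 → s = 0.0000
seg 4 [190.9°–213.9°] dwell: s stays 0.0000
seg 5 [213.9°–234.6°] cycloidal, h=7: full span → s += 7 → s = 7.0000
seg 6 [234.6°–360°] uniform, h=21: θ=326.9° here. β=92.3, B=125.4. 21·92.3/125.4 = 15.4569 → s = 22.4569
radial distance = base radius + s = 23 + 22.4569 = 45.4569

45.4569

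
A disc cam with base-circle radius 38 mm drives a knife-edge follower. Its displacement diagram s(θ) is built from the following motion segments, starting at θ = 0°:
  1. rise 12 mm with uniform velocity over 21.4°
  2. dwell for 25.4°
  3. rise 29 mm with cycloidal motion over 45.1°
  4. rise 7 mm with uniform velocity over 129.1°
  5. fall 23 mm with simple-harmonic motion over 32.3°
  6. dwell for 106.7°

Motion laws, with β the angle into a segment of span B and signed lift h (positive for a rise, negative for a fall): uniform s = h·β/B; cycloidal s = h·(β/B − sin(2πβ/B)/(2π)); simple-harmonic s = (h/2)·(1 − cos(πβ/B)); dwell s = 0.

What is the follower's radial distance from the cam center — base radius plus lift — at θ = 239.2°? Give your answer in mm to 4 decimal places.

seg 1 [0°–21.4°] uniform, h=12: full span → s += 12 → s = 12.0000
seg 2 [21.4°–46.8°] dwell: s stays 12.0000
seg 3 [46.8°–91.9°] cycloidal, h=29: full span → s += 29 → s = 41.0000
seg 4 [91.9°–221°] uniform, h=7: full span → s += 7 → s = 48.0000
seg 5 [221°–253.3°] simple-harmonic, h=-23: θ=239.2° here. β=18.2, B=32.3. -23/2·(1 − cos(π·0.5635)) = -13.7778 → s = 34.2222
radial distance = base radius + s = 38 + 34.2222 = 72.2222

72.2222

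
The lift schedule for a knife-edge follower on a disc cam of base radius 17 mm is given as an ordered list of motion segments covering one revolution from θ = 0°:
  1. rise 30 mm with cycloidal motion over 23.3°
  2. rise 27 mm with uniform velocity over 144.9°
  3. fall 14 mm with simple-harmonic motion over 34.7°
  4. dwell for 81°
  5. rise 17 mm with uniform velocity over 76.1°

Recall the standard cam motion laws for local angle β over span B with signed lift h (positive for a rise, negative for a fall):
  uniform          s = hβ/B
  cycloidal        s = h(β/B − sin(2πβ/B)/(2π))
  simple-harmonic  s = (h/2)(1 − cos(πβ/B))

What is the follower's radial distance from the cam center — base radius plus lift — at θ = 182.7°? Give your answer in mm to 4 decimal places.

seg 1 [0°–23.3°] cycloidal, h=30: full span → s += 30 → s = 30.0000
seg 2 [23.3°–168.2°] uniform, h=27: full span → s += 27 → s = 57.0000
seg 3 [168.2°–202.9°] simple-harmonic, h=-14: θ=182.7° here. β=14.5, B=34.7. -14/2·(1 − cos(π·0.4179)) = -5.2138 → s = 51.7862
radial distance = base radius + s = 17 + 51.7862 = 68.7862

68.7862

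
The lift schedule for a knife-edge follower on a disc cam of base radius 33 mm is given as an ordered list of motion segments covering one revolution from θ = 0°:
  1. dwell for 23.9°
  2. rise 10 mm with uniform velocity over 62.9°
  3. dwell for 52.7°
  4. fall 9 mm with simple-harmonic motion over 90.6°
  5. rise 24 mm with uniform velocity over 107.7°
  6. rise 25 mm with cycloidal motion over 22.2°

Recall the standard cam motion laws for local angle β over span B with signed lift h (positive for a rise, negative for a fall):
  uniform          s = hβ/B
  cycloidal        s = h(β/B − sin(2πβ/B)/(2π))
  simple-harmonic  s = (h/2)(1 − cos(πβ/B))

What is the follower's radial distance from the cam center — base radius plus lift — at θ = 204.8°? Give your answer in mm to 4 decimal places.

seg 1 [0°–23.9°] dwell: s stays 0.0000
seg 2 [23.9°–86.8°] uniform, h=10: full span → s += 10 → s = 10.0000
seg 3 [86.8°–139.5°] dwell: s stays 10.0000
seg 4 [139.5°–230.1°] simple-harmonic, h=-9: θ=204.8° here. β=65.3, B=90.6. -9/2·(1 − cos(π·0.7208)) = -7.3766 → s = 2.6234
radial distance = base radius + s = 33 + 2.6234 = 35.6234

35.6234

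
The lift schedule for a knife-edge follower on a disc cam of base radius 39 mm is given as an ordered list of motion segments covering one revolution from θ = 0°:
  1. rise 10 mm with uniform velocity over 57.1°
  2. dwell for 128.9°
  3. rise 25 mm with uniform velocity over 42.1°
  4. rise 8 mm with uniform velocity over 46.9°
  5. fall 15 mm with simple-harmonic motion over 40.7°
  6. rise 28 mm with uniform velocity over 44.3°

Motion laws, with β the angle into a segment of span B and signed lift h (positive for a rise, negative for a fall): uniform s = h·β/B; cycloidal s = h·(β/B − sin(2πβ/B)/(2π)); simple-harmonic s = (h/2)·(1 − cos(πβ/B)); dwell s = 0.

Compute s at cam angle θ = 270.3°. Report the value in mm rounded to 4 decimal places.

seg 1 [0°–57.1°] uniform, h=10: full span → s += 10 → s = 10.0000
seg 2 [57.1°–186°] dwell: s stays 10.0000
seg 3 [186°–228.1°] uniform, h=25: full span → s += 25 → s = 35.0000
seg 4 [228.1°–275°] uniform, h=8: θ=270.3° here. β=42.2, B=46.9. 8·42.2/46.9 = 7.1983 → s = 42.1983

42.1983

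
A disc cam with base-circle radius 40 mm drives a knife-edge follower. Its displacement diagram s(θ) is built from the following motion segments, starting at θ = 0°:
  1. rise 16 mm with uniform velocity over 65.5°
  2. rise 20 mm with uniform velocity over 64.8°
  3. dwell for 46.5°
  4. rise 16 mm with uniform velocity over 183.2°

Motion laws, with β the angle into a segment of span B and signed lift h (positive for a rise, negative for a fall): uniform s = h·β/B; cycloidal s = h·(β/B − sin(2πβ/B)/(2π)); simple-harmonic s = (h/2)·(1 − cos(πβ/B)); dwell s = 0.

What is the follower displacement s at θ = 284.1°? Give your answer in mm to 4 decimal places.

seg 1 [0°–65.5°] uniform, h=16: full span → s += 16 → s = 16.0000
seg 2 [65.5°–130.3°] uniform, h=20: full span → s += 20 → s = 36.0000
seg 3 [130.3°–176.8°] dwell: s stays 36.0000
seg 4 [176.8°–360°] uniform, h=16: θ=284.1° here. β=107.3, B=183.2. 16·107.3/183.2 = 9.3712 → s = 45.3712

45.3712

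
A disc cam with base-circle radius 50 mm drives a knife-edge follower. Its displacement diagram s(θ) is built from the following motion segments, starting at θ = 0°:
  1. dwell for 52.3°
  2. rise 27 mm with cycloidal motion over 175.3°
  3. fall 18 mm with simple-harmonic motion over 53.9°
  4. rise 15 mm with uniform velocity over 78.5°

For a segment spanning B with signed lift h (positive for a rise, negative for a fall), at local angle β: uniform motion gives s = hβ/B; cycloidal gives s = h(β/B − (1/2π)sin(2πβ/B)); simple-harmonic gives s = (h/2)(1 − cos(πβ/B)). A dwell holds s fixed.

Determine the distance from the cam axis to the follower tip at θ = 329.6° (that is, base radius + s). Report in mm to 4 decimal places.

seg 1 [0°–52.3°] dwell: s stays 0.0000
seg 2 [52.3°–227.6°] cycloidal, h=27: full span → s += 27 → s = 27.0000
seg 3 [227.6°–281.5°] simple-harmonic, h=-18: full span → s += -18 → s = 9.0000
seg 4 [281.5°–360°] uniform, h=15: θ=329.6° here. β=48.1, B=78.5. 15·48.1/78.5 = 9.1911 → s = 18.1911
radial distance = base radius + s = 50 + 18.1911 = 68.1911

68.1911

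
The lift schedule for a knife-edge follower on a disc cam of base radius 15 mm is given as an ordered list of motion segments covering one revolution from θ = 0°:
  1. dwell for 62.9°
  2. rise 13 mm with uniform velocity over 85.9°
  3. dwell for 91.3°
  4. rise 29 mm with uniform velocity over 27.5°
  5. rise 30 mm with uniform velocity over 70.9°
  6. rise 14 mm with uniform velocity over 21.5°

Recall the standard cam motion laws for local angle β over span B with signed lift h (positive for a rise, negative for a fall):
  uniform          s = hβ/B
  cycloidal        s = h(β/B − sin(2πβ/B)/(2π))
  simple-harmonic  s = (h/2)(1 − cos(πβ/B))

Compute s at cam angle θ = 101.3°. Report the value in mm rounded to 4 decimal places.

seg 1 [0°–62.9°] dwell: s stays 0.0000
seg 2 [62.9°–148.8°] uniform, h=13: θ=101.3° here. β=38.4, B=85.9. 13·38.4/85.9 = 5.8114 → s = 5.8114

5.8114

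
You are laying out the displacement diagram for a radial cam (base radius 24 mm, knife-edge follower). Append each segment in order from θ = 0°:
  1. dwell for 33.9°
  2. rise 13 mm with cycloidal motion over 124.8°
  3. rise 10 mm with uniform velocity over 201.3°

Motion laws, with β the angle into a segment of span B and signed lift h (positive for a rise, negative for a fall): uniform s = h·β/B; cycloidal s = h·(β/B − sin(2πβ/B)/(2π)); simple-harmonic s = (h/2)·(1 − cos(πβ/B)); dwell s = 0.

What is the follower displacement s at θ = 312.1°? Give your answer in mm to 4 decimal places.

seg 1 [0°–33.9°] dwell: s stays 0.0000
seg 2 [33.9°–158.7°] cycloidal, h=13: full span → s += 13 → s = 13.0000
seg 3 [158.7°–360°] uniform, h=10: θ=312.1° here. β=153.4, B=201.3. 10·153.4/201.3 = 7.6205 → s = 20.6205

20.6205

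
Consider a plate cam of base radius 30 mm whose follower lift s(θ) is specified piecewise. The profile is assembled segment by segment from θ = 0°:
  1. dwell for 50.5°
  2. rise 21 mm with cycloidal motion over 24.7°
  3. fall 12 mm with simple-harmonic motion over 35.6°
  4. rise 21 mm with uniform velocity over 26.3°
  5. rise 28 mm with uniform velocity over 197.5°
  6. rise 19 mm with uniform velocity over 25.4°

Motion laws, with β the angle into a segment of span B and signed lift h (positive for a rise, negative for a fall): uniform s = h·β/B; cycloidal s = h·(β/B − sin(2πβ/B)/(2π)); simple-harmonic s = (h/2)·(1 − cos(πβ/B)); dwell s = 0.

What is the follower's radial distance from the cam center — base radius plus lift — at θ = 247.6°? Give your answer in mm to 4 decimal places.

seg 1 [0°–50.5°] dwell: s stays 0.0000
seg 2 [50.5°–75.2°] cycloidal, h=21: full span → s += 21 → s = 21.0000
seg 3 [75.2°–110.8°] simple-harmonic, h=-12: full span → s += -12 → s = 9.0000
seg 4 [110.8°–137.1°] uniform, h=21: full span → s += 21 → s = 30.0000
seg 5 [137.1°–334.6°] uniform, h=28: θ=247.6° here. β=110.5, B=197.5. 28·110.5/197.5 = 15.6658 → s = 45.6658
radial distance = base radius + s = 30 + 45.6658 = 75.6658

75.6658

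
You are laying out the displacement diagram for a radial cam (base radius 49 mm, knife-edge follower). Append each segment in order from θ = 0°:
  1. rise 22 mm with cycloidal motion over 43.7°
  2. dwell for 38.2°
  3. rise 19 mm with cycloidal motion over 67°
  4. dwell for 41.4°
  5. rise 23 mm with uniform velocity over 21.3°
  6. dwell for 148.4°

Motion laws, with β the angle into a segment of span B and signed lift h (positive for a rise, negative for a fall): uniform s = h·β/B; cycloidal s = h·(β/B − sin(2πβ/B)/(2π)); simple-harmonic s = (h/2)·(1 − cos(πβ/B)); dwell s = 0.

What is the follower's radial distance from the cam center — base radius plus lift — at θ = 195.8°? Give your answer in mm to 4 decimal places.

seg 1 [0°–43.7°] cycloidal, h=22: full span → s += 22 → s = 22.0000
seg 2 [43.7°–81.9°] dwell: s stays 22.0000
seg 3 [81.9°–148.9°] cycloidal, h=19: full span → s += 19 → s = 41.0000
seg 4 [148.9°–190.3°] dwell: s stays 41.0000
seg 5 [190.3°–211.6°] uniform, h=23: θ=195.8° here. β=5.5, B=21.3. 23·5.5/21.3 = 5.9390 → s = 46.9390
radial distance = base radius + s = 49 + 46.9390 = 95.9390

95.9390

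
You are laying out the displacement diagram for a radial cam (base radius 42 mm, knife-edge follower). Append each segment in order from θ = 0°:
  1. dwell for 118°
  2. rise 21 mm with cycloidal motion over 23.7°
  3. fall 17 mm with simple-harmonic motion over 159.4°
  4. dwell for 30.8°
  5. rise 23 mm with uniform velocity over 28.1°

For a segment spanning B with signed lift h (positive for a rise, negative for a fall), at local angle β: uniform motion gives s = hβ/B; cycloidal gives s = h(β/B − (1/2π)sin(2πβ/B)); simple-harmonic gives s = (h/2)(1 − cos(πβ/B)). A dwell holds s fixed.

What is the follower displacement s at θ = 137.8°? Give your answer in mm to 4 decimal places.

seg 1 [0°–118°] dwell: s stays 0.0000
seg 2 [118°–141.7°] cycloidal, h=21: θ=137.8° here. β=19.8, B=23.7. 21·(0.8354 − sin(2π·0.8354)/(2π)) = 20.4164 → s = 20.4164

20.4164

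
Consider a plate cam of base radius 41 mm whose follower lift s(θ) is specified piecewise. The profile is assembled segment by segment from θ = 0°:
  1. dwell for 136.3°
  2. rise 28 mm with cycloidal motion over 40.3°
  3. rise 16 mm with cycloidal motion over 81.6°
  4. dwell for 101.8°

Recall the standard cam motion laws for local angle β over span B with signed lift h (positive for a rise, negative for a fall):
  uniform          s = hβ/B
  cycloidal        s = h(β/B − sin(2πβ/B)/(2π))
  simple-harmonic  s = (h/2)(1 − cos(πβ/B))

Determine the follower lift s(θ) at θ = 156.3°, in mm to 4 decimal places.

seg 1 [0°–136.3°] dwell: s stays 0.0000
seg 2 [136.3°–176.6°] cycloidal, h=28: θ=156.3° here. β=20, B=40.3. 28·(0.4963 − sin(2π·0.4963)/(2π)) = 13.7916 → s = 13.7916

13.7916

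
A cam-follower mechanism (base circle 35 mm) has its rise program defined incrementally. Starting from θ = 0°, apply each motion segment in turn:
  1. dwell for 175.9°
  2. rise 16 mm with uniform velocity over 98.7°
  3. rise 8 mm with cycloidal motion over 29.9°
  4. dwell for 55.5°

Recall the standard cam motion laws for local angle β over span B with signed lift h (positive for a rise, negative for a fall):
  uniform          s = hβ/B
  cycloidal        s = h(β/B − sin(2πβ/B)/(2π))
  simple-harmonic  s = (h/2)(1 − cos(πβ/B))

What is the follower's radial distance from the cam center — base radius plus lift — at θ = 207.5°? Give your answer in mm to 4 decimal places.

seg 1 [0°–175.9°] dwell: s stays 0.0000
seg 2 [175.9°–274.6°] uniform, h=16: θ=207.5° here. β=31.6, B=98.7. 16·31.6/98.7 = 5.1226 → s = 5.1226
radial distance = base radius + s = 35 + 5.1226 = 40.1226

40.1226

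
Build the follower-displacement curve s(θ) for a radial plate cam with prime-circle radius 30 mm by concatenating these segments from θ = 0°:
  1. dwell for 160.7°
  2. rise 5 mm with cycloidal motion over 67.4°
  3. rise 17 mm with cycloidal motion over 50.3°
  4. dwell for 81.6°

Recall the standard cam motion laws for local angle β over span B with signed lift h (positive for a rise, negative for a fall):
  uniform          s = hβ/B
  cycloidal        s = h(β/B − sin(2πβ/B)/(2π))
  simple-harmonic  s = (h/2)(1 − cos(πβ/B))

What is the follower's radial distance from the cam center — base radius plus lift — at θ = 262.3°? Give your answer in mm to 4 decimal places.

seg 1 [0°–160.7°] dwell: s stays 0.0000
seg 2 [160.7°–228.1°] cycloidal, h=5: full span → s += 5 → s = 5.0000
seg 3 [228.1°–278.4°] cycloidal, h=17: θ=262.3° here. β=34.2, B=50.3. 17·(0.6799 − sin(2π·0.6799)/(2π)) = 14.0062 → s = 19.0062
radial distance = base radius + s = 30 + 19.0062 = 49.0062

49.0062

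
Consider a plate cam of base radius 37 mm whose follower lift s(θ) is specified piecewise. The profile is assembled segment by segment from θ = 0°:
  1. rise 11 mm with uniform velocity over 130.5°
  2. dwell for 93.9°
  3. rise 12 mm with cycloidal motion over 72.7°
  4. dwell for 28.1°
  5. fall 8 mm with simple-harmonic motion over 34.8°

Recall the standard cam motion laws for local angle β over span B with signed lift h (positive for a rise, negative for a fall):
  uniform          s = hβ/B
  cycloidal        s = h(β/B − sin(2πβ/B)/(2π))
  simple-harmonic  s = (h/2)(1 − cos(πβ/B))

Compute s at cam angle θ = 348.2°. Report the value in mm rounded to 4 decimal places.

seg 1 [0°–130.5°] uniform, h=11: full span → s += 11 → s = 11.0000
seg 2 [130.5°–224.4°] dwell: s stays 11.0000
seg 3 [224.4°–297.1°] cycloidal, h=12: full span → s += 12 → s = 23.0000
seg 4 [297.1°–325.2°] dwell: s stays 23.0000
seg 5 [325.2°–360°] simple-harmonic, h=-8: θ=348.2° here. β=23, B=34.8. -8/2·(1 − cos(π·0.6609)) = -5.9371 → s = 17.0629

17.0629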